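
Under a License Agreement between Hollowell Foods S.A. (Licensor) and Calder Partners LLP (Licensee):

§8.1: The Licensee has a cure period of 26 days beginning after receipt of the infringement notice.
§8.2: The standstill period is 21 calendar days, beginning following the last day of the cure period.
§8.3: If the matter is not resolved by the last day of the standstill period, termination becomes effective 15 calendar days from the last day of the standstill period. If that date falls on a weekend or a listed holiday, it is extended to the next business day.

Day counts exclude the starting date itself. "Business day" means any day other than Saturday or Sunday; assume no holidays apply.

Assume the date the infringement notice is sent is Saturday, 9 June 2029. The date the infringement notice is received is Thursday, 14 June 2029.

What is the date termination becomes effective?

The last day of the cure period: 26 calendar days after 14 June 2029 is 10 July 2029.
Adding 21 calendar days to 10 July 2029 gives 31 July 2029, which is the last day of the standstill period.
Adding 15 calendar days to 31 July 2029 gives 15 August 2029, which is the date termination becomes effective. 15 August 2029 is a Wednesday, so no roll-forward applies.

15 August 2029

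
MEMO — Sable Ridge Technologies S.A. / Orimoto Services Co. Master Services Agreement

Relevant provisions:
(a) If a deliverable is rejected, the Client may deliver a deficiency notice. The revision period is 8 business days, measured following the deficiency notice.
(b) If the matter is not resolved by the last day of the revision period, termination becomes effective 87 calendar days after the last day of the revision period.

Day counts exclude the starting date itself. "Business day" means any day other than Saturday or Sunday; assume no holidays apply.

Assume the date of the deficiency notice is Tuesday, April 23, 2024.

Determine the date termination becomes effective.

July 29, 2024

The last day of the revision period: counting 8 business days from Tuesday, April 23, 2024 (Apr 24, Apr 25, Apr 26, Apr 29, Apr 30, May 1, May 2, May 3, skipping weekends) reaches Friday, May 3, 2024.
The date termination becomes effective: May 3, 2024 + 87 days = July 29, 2024.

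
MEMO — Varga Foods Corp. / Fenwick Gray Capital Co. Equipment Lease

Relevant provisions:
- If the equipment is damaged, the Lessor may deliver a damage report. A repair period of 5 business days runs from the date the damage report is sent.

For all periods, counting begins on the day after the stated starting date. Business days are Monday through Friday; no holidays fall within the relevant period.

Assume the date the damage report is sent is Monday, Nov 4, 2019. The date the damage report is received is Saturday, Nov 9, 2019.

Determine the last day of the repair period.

Nov 11, 2019

The last day of the repair period: 5 business days after Monday, Nov 4, 2019, skipping weekends — Nov 5, Nov 6, Nov 7, Nov 8, Nov 11 — lands on Monday, Nov 11, 2019.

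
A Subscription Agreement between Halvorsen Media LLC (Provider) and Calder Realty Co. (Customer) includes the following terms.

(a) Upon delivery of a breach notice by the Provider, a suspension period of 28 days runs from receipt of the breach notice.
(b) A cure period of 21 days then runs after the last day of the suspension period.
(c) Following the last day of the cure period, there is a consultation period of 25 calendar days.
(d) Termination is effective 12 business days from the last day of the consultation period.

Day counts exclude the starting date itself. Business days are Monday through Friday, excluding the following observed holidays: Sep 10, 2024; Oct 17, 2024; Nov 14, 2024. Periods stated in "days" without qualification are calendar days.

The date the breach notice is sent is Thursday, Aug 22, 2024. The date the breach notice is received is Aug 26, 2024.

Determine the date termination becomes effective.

Nov 27, 2024

The last day of the suspension period: Aug 26, 2024 + 28 days = Sep 23, 2024.
The last day of the cure period: Sep 23, 2024 + 21 days = Oct 14, 2024.
The last day of the consultation period: 25 calendar days after Oct 14, 2024 is Nov 8, 2024.
From Friday, Nov 8, 2024, 12 business days (Nov 11, Nov 12, Nov 13, Nov 15, …, Nov 25, Nov 26, Nov 27, skipping weekends and the listed holiday on Nov 14) brings us to Wednesday, Nov 27, 2024, which is the date termination becomes effective.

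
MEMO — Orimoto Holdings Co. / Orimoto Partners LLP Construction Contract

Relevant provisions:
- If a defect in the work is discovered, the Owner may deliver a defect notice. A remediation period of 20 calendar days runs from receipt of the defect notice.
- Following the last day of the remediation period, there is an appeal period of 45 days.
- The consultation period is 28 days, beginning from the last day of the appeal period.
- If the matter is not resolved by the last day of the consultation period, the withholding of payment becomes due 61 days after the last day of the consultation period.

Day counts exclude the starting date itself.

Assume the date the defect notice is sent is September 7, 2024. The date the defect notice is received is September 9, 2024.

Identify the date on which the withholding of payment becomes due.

February 10, 2025

Adding 20 calendar days to September 9, 2024 gives September 29, 2024, which is the last day of the remediation period.
The last day of the appeal period: September 29, 2024 + 45 days = November 13, 2024.
The last day of the consultation period: November 13, 2024 + 28 days = December 11, 2024.
Adding 61 calendar days to December 11, 2024 gives February 10, 2025, which is the date on which the withholding of payment becomes due.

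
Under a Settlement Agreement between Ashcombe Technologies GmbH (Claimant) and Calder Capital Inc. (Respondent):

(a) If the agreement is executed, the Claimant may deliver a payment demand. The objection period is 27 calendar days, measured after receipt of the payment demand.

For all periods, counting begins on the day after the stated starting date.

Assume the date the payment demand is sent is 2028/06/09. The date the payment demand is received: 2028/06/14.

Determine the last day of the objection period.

2028/07/11

The last day of the objection period: 2028/06/14 + 27 days = 2028/07/11.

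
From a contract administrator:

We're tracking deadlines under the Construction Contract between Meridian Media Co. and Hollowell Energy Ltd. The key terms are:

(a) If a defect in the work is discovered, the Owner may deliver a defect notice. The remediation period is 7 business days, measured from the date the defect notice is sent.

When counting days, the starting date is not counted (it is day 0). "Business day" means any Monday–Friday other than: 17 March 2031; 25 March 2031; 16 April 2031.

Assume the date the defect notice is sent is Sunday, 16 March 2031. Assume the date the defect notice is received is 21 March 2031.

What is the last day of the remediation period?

From Sunday, 16 March 2031, 7 business days (Mar 18, Mar 19, Mar 20, Mar 21, Mar 24, Mar 26, Mar 27, skipping weekends and the listed holidays on Mar 17, Mar 25) brings us to Thursday, 27 March 2031, which is the last day of the remediation period.

27 March 2031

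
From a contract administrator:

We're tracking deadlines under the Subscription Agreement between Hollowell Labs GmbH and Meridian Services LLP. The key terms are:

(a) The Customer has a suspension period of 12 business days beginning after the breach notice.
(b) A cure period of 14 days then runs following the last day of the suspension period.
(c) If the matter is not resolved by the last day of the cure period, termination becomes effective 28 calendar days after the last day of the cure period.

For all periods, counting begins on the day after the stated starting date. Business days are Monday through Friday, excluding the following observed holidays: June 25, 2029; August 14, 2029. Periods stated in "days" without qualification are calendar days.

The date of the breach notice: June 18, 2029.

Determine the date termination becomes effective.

August 16, 2029

The last day of the suspension period: 12 business days after Monday, June 18, 2029, skipping weekends and the listed holiday on Jun 25 — Jun 19, Jun 20, Jun 21, Jun 22, …, Jul 3, Jul 4, Jul 5 — lands on Thursday, July 5, 2029.
Adding 14 calendar days to July 5, 2029 gives July 19, 2029, which is the last day of the cure period.
The date termination becomes effective: 28 calendar days after July 19, 2029 is August 16, 2029.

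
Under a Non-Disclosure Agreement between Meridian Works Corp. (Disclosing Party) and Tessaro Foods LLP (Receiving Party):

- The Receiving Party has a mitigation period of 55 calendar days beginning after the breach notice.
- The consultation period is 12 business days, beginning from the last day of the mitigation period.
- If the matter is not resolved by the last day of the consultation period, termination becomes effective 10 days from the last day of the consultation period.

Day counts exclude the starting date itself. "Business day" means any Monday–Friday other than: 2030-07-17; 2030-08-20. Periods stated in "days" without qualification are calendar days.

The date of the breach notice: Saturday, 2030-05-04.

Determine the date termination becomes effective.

The last day of the mitigation period: 2030-05-04 + 55 days = 2030-06-28.
The last day of the consultation period: 12 business days after Friday, 2030-06-28, skipping weekends — Jul 1, Jul 2, Jul 3, Jul 4, …, Jul 12, Jul 15, Jul 16 — lands on Tuesday, 2030-07-16.
The date termination becomes effective: 10 calendar days after 2030-07-16 is 2030-07-26.

2030-07-26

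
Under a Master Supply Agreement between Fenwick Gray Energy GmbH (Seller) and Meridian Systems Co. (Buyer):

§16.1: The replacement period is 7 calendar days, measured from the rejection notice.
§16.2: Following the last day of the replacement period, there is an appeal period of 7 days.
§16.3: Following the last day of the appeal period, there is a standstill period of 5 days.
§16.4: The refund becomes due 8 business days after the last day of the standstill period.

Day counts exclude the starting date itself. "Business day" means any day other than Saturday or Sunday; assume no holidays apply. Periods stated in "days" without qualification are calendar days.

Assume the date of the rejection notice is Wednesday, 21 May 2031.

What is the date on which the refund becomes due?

The last day of the replacement period: 21 May 2031 + 7 days = 28 May 2031.
The last day of the appeal period: 7 calendar days after 28 May 2031 is 4 June 2031.
The last day of the standstill period: 4 June 2031 + 5 days = 9 June 2031.
The date on which the refund becomes due: counting 8 business days from Monday, 9 June 2031 (Jun 10, Jun 11, Jun 12, Jun 13, Jun 16, Jun 17, Jun 18, Jun 19, skipping weekends) reaches Thursday, 19 June 2031.

19 June 2031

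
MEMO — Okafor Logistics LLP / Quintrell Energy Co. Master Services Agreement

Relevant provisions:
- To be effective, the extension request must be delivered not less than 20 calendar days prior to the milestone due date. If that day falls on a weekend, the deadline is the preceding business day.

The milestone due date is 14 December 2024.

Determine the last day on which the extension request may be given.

14 December 2024 minus 20 days is 24 November 2024. That is a Sunday, so the deadline moves back to Friday, 22 November 2024.

22 November 2024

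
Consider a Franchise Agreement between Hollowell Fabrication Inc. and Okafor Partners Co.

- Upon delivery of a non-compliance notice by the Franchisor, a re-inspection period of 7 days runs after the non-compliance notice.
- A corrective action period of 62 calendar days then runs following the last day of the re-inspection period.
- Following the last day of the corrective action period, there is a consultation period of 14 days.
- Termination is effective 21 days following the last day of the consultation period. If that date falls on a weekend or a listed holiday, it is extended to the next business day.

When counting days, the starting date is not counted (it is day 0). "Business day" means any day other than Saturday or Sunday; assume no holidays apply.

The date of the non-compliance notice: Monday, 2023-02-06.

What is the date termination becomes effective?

2023-05-22

The last day of the re-inspection period: 7 calendar days after 2023-02-06 is 2023-02-13.
Adding 62 calendar days to 2023-02-13 gives 2023-04-16, which is the last day of the corrective action period.
The last day of the consultation period: 2023-04-16 + 14 days = 2023-04-30.
The date termination becomes effective: 2023-04-30 + 21 days = 2023-05-21. That falls on a Sunday, so it rolls to the next business day, Monday, 2023-05-22.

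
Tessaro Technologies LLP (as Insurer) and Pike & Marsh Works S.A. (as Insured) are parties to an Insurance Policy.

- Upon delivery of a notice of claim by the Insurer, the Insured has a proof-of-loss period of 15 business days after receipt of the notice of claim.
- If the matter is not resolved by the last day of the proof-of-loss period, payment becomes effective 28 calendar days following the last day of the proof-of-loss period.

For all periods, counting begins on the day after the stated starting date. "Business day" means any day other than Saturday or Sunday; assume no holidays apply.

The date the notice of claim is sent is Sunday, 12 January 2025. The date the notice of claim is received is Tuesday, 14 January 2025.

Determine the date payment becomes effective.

4 March 2025

From Tuesday, 14 January 2025, 15 business days (Jan 15, Jan 16, Jan 17, Jan 20, …, Jan 31, Feb 3, Feb 4, skipping weekends) brings us to Tuesday, 4 February 2025, which is the last day of the proof-of-loss period.
The date payment becomes effective: 28 calendar days after 4 February 2025 is 4 March 2025.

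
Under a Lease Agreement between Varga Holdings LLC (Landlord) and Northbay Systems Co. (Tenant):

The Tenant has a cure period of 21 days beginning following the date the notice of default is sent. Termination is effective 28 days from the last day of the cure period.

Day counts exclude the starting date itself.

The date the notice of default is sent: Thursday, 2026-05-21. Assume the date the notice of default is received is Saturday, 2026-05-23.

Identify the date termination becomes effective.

2026-07-09

Adding 21 calendar days to 2026-05-21 gives 2026-06-11, which is the last day of the cure period.
The date termination becomes effective: 28 calendar days after 2026-06-11 is 2026-07-09.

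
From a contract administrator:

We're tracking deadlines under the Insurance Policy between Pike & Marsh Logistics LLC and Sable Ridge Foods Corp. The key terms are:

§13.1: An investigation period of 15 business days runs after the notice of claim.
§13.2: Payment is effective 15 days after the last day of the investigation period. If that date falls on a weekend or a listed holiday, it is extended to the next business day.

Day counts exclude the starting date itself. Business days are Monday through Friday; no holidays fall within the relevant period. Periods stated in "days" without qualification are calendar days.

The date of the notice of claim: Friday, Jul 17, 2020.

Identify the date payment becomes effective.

The last day of the investigation period: 15 business days after Friday, Jul 17, 2020, skipping weekends — Jul 20, Jul 21, Jul 22, Jul 23, …, Aug 5, Aug 6, Aug 7 — lands on Friday, Aug 7, 2020.
The date payment becomes effective: 15 calendar days after Aug 7, 2020 is Aug 22, 2020. That falls on a Saturday, so it rolls to the next business day, Monday, Aug 24, 2020.

Aug 24, 2020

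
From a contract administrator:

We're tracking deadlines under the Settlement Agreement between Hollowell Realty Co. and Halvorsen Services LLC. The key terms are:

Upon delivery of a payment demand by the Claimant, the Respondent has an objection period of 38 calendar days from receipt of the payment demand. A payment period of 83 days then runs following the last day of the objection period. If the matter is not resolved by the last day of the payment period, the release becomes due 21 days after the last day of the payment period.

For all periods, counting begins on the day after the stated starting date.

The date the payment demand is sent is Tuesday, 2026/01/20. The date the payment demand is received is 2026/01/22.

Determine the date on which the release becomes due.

The last day of the objection period: 38 calendar days after 2026/01/22 is 2026/03/01.
Adding 83 calendar days to 2026/03/01 gives 2026/05/23, which is the last day of the payment period.
Adding 21 calendar days to 2026/05/23 gives 2026/06/13, which is the date on which the release becomes due.

2026/06/13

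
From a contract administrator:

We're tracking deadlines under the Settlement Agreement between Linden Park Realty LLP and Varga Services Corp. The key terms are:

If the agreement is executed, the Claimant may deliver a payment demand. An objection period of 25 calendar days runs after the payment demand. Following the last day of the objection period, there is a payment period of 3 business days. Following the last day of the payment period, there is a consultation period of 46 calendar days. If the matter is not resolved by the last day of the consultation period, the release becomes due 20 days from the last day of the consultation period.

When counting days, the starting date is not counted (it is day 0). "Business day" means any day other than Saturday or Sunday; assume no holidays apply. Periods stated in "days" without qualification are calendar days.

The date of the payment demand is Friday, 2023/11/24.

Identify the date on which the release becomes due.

The last day of the objection period: 2023/11/24 + 25 days = 2023/12/19.
The last day of the payment period: counting 3 business days from Tuesday, 2023/12/19 (Dec 20, Dec 21, Dec 22, skipping weekends) reaches Friday, 2023/12/22.
Adding 46 calendar days to 2023/12/22 gives 2024/02/06, which is the last day of the consultation period.
The date on which the release becomes due: 20 calendar days after 2024/02/06 is 2024/02/26.

2024/02/26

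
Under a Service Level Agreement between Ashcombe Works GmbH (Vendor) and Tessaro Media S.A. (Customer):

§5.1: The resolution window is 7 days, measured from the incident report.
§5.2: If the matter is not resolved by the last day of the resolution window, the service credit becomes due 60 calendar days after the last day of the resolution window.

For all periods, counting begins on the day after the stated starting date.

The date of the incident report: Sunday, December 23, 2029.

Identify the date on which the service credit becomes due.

February 28, 2030

The last day of the resolution window: 7 calendar days after December 23, 2029 is December 30, 2029.
The date on which the service credit becomes due: December 30, 2029 + 60 days = February 28, 2030.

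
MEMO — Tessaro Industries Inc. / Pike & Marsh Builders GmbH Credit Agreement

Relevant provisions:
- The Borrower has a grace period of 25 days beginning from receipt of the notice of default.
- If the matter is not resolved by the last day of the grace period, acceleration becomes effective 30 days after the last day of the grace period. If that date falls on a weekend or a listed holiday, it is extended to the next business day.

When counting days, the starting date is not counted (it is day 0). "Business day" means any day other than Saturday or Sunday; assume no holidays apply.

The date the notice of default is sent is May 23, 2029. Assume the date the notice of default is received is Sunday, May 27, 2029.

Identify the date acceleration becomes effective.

Jul 23, 2029

The last day of the grace period: May 27, 2029 + 25 days = Jun 21, 2029.
The date acceleration becomes effective: Jun 21, 2029 + 30 days = Jul 21, 2029. That falls on a Saturday, so it rolls to the next business day, Monday, Jul 23, 2029.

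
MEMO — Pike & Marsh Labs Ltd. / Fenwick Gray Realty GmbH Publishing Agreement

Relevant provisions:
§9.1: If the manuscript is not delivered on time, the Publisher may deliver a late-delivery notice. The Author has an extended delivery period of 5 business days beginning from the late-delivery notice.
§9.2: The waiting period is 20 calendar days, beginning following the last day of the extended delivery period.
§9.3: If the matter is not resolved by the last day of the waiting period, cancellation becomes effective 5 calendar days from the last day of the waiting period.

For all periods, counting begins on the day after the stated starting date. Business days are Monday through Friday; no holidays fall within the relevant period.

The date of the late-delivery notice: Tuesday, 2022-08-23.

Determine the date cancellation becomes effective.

2022-09-24

The last day of the extended delivery period: 5 business days after Tuesday, 2022-08-23, skipping weekends — Aug 24, Aug 25, Aug 26, Aug 29, Aug 30 — lands on Tuesday, 2022-08-30.
The last day of the waiting period: 2022-08-30 + 20 days = 2022-09-19.
Adding 5 calendar days to 2022-09-19 gives 2022-09-24, which is the date cancellation becomes effective.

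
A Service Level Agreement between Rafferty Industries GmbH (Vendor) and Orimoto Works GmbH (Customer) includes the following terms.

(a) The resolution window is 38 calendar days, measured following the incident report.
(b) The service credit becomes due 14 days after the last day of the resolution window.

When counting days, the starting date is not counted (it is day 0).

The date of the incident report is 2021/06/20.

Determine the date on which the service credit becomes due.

Adding 38 calendar days to 2021/06/20 gives 2021/07/28, which is the last day of the resolution window.
The date on which the service credit becomes due: 2021/07/28 + 14 days = 2021/08/11.

2021/08/11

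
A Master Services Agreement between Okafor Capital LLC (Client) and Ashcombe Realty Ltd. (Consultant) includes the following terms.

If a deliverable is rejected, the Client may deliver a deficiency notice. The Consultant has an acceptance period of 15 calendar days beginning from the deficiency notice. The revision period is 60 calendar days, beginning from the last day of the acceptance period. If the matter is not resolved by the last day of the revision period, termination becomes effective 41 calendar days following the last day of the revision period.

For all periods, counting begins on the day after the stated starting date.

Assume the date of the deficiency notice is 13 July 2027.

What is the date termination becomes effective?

The last day of the acceptance period: 15 calendar days after 13 July 2027 is 28 July 2027.
The last day of the revision period: 60 calendar days after 28 July 2027 is 26 September 2027.
The date termination becomes effective: 26 September 2027 + 41 days = 6 November 2027.

6 November 2027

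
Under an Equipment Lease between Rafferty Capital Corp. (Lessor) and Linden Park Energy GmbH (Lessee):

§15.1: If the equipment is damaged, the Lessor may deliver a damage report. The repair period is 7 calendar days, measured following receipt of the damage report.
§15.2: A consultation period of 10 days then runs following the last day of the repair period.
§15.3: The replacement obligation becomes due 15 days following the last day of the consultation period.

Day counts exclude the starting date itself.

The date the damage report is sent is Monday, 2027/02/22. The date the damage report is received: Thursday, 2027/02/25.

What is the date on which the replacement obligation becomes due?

Adding 7 calendar days to 2027/02/25 gives 2027/03/04, which is the last day of the repair period.
The last day of the consultation period: 2027/03/04 + 10 days = 2027/03/14.
The date on which the replacement obligation becomes due: 15 calendar days after 2027/03/14 is 2027/03/29.

2027/03/29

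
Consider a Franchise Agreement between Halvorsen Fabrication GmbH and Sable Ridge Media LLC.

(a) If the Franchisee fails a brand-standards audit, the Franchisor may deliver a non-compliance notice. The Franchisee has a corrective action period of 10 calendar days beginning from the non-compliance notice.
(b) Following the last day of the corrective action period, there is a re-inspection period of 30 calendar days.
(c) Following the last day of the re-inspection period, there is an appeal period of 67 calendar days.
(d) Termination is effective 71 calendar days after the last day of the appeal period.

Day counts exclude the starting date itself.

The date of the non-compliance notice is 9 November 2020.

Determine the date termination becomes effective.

6 May 2021

Adding 10 calendar days to 9 November 2020 gives 19 November 2020, which is the last day of the corrective action period.
The last day of the re-inspection period: 30 calendar days after 19 November 2020 is 19 December 2020.
The last day of the appeal period: 19 December 2020 + 67 days = 24 February 2021.
The date termination becomes effective: 71 calendar days after 24 February 2021 is 6 May 2021.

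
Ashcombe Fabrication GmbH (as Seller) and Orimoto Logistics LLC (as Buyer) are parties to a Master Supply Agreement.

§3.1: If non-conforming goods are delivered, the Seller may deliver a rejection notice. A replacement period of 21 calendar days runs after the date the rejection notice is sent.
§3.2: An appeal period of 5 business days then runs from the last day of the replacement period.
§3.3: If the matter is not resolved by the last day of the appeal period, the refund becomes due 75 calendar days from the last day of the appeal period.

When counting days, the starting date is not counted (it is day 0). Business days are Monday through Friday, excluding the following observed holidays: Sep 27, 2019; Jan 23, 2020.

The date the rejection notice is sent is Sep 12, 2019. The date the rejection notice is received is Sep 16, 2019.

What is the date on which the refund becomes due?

The last day of the replacement period: Sep 12, 2019 + 21 days = Oct 3, 2019.
From Thursday, Oct 3, 2019, 5 business days (Oct 4, Oct 7, Oct 8, Oct 9, Oct 10, skipping weekends) brings us to Thursday, Oct 10, 2019, which is the last day of the appeal period.
The date on which the refund becomes due: Oct 10, 2019 + 75 days = Dec 24, 2019.

Dec 24, 2019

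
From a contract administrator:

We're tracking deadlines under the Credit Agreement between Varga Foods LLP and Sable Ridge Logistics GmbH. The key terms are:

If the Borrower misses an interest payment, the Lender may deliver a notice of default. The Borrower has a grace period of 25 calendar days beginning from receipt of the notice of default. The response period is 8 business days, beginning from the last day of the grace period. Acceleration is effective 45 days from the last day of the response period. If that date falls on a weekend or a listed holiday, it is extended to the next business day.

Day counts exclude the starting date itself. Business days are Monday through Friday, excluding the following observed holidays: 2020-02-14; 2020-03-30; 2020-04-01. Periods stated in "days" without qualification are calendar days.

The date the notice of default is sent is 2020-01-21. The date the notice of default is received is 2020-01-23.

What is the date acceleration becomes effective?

The last day of the grace period: 25 calendar days after 2020-01-23 is 2020-02-17.
The last day of the response period: 8 business days after Monday, 2020-02-17, skipping weekends — Feb 18, Feb 19, Feb 20, Feb 21, Feb 24, Feb 25, Feb 26, Feb 27 — lands on Thursday, 2020-02-27.
The date acceleration becomes effective: 45 calendar days after 2020-02-27 is 2020-04-12. That falls on a Sunday, so it rolls to the next business day, Monday, 2020-04-13.

2020-04-13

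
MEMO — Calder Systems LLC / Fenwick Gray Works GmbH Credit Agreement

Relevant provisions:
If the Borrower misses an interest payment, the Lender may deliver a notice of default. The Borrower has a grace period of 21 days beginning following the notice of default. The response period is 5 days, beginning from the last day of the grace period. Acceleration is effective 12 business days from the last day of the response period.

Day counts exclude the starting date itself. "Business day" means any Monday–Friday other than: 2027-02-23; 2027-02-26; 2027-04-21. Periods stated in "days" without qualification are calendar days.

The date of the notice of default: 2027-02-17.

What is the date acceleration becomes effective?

2027-03-31

The last day of the grace period: 21 calendar days after 2027-02-17 is 2027-03-10.
Adding 5 calendar days to 2027-03-10 gives 2027-03-15, which is the last day of the response period.
From Monday, 2027-03-15, 12 business days (Mar 16, Mar 17, Mar 18, Mar 19, …, Mar 29, Mar 30, Mar 31, skipping weekends) brings us to Wednesday, 2027-03-31, which is the date acceleration becomes effective.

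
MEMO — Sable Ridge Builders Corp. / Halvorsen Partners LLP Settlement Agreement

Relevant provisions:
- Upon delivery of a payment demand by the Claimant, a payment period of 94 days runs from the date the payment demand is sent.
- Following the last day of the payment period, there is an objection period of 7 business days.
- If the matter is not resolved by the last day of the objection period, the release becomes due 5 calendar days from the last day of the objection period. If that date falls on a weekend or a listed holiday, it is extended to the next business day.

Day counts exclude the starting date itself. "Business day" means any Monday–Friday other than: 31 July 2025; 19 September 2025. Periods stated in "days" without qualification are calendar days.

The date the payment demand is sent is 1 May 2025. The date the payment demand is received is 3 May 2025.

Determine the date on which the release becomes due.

18 August 2025

Adding 94 calendar days to 1 May 2025 gives 3 August 2025, which is the last day of the payment period.
The last day of the objection period: 7 business days after Sunday, 3 August 2025, skipping weekends — Aug 4, Aug 5, Aug 6, Aug 7, Aug 8, Aug 11, Aug 12 — lands on Tuesday, 12 August 2025.
Adding 5 calendar days to 12 August 2025 gives 17 August 2025, which is the date on which the release becomes due. That falls on a Sunday, so it rolls to the next business day, Monday, 18 August 2025.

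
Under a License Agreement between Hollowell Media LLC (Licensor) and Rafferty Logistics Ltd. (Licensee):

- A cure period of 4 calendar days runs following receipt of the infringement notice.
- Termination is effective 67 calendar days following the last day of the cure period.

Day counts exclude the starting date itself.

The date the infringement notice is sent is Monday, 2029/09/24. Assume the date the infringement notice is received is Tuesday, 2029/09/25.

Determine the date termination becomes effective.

The last day of the cure period: 4 calendar days after 2029/09/25 is 2029/09/29.
The date termination becomes effective: 67 calendar days after 2029/09/29 is 2029/12/05.

2029/12/05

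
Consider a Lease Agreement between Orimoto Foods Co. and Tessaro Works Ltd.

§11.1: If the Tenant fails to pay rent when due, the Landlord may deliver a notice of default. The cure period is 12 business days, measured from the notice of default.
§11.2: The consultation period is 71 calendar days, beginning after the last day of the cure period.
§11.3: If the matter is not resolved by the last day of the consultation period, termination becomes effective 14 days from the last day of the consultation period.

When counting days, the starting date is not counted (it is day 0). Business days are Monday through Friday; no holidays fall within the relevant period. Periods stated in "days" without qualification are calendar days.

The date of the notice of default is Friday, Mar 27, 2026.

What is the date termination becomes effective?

Jul 8, 2026

The last day of the cure period: counting 12 business days from Friday, Mar 27, 2026 (Mar 30, Mar 31, Apr 1, Apr 2, …, Apr 10, Apr 13, Apr 14, skipping weekends) reaches Tuesday, Apr 14, 2026.
Adding 71 calendar days to Apr 14, 2026 gives Jun 24, 2026, which is the last day of the consultation period.
Adding 14 calendar days to Jun 24, 2026 gives Jul 8, 2026, which is the date termination becomes effective.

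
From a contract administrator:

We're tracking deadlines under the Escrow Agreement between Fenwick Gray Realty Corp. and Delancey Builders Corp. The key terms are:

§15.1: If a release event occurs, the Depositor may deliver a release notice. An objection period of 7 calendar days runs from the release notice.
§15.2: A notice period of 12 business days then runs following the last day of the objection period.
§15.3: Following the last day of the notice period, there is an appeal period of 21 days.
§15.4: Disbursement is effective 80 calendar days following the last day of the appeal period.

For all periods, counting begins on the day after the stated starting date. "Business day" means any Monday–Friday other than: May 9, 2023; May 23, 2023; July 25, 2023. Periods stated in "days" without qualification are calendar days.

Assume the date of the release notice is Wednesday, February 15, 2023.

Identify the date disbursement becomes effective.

The last day of the objection period: 7 calendar days after February 15, 2023 is February 22, 2023.
The last day of the notice period: 12 business days after Wednesday, February 22, 2023, skipping weekends — Feb 23, Feb 24, Feb 27, Feb 28, …, Mar 8, Mar 9, Mar 10 — lands on Friday, March 10, 2023.
The last day of the appeal period: March 10, 2023 + 21 days = March 31, 2023.
Adding 80 calendar days to March 31, 2023 gives June 19, 2023, which is the date disbursement becomes effective.

June 19, 2023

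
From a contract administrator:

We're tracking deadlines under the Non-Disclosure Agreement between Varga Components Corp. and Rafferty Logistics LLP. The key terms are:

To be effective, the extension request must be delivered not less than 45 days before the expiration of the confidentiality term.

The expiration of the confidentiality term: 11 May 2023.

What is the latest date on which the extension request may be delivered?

11 May 2023 minus 45 days is 27 March 2023.

27 March 2023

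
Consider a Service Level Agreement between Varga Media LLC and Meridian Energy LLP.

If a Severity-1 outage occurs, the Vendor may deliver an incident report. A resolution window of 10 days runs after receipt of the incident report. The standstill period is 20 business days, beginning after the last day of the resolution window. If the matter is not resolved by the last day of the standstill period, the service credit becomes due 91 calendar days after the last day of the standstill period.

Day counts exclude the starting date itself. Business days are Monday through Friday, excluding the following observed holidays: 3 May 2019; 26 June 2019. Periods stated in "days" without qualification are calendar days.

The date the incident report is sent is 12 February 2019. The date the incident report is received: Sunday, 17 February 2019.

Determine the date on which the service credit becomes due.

The last day of the resolution window: 10 calendar days after 17 February 2019 is 27 February 2019.
The last day of the standstill period: 20 business days after Wednesday, 27 February 2019, skipping weekends — Feb 28, Mar 1, Mar 4, Mar 5, …, Mar 25, Mar 26, Mar 27 — lands on Wednesday, 27 March 2019.
The date on which the service credit becomes due: 27 March 2019 + 91 days = 26 June 2019.

26 June 2019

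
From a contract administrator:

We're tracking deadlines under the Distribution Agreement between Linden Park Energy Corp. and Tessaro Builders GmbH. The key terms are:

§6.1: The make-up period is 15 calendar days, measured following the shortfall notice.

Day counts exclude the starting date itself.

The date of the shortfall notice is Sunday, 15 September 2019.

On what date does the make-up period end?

The last day of the make-up period: 15 calendar days after 15 September 2019 is 30 September 2019.

30 September 2019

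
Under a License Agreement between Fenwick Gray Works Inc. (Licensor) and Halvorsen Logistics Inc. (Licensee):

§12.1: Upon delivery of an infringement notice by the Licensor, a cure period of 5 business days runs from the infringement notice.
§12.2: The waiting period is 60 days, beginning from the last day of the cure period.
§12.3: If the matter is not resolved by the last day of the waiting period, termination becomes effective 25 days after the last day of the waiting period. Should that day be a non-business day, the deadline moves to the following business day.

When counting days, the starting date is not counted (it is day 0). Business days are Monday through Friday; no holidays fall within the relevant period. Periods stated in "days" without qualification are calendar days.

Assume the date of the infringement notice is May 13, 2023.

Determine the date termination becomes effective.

The last day of the cure period: 5 business days after Saturday, May 13, 2023, skipping weekends — May 15, May 16, May 17, May 18, May 19 — lands on Friday, May 19, 2023.
Adding 60 calendar days to May 19, 2023 gives July 18, 2023, which is the last day of the waiting period.
The date termination becomes effective: July 18, 2023 + 25 days = August 12, 2023. That falls on a Saturday, so it rolls to the next business day, Monday, August 14, 2023.

August 14, 2023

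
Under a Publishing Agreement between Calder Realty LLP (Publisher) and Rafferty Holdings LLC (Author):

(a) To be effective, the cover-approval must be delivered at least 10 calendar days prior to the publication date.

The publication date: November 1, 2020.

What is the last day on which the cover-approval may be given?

Counting back 10 calendar days from November 1, 2020 gives October 22, 2020.

October 22, 2020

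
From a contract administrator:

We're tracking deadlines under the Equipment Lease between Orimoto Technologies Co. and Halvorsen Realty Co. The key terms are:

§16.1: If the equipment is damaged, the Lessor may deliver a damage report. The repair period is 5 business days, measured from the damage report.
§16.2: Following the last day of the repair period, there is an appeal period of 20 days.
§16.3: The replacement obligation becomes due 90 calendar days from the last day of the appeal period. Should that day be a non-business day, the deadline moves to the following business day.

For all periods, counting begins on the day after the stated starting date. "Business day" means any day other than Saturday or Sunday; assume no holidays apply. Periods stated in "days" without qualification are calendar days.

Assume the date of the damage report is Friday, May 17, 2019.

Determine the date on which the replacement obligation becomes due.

Sep 11, 2019

The last day of the repair period: 5 business days after Friday, May 17, 2019, skipping weekends — May 20, May 21, May 22, May 23, May 24 — lands on Friday, May 24, 2019.
The last day of the appeal period: May 24, 2019 + 20 days = Jun 13, 2019.
The date on which the replacement obligation becomes due: Jun 13, 2019 + 90 days = Sep 11, 2019. Sep 11, 2019 is a Wednesday, so no roll-forward applies.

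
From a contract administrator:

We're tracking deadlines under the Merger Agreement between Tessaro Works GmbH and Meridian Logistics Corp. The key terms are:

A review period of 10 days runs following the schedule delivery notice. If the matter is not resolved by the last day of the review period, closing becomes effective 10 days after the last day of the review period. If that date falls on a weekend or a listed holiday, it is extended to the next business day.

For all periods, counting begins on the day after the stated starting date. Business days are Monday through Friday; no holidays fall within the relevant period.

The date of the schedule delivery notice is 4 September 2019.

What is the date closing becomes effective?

24 September 2019

The last day of the review period: 4 September 2019 + 10 days = 14 September 2019.
The date closing becomes effective: 14 September 2019 + 10 days = 24 September 2019. 24 September 2019 is a Tuesday, so no roll-forward applies.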